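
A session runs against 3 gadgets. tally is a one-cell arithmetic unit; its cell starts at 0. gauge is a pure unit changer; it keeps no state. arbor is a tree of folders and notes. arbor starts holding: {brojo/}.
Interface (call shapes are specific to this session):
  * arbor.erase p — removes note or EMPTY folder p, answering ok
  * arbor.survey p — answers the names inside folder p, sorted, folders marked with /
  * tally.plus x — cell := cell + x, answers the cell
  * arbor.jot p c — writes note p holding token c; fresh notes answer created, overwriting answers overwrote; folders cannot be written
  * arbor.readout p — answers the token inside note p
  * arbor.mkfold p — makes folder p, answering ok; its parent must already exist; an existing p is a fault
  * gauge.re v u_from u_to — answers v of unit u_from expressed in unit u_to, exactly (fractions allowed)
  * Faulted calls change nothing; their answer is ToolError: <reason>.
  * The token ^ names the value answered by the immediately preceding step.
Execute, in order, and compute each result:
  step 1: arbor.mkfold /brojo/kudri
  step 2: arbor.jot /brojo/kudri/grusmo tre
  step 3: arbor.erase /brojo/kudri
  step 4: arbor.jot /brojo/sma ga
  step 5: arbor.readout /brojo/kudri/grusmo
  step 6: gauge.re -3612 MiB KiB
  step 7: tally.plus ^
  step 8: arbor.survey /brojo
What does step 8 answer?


Answer: [kudri/, sma]

Derivation:
CALL arbor.mkfold[p: /brojo/kudri]
RET  ok
CALL arbor.jot[p: /brojo/kudri/grusmo; c: tre]
RET  created
CALL arbor.erase[p: /brojo/kudri]
RET  ToolError: not empty
CALL arbor.jot[p: /brojo/sma; c: ga]
RET  created
CALL arbor.readout[p: /brojo/kudri/grusmo]
RET  tre
CALL gauge.re[v: -3612; u_from: MiB; u_to: KiB]
RET  -3698688
CALL tally.plus[x: ^]
RET  -3698688
CALL arbor.survey[p: /brojo]
RET  [kudri/, sma]


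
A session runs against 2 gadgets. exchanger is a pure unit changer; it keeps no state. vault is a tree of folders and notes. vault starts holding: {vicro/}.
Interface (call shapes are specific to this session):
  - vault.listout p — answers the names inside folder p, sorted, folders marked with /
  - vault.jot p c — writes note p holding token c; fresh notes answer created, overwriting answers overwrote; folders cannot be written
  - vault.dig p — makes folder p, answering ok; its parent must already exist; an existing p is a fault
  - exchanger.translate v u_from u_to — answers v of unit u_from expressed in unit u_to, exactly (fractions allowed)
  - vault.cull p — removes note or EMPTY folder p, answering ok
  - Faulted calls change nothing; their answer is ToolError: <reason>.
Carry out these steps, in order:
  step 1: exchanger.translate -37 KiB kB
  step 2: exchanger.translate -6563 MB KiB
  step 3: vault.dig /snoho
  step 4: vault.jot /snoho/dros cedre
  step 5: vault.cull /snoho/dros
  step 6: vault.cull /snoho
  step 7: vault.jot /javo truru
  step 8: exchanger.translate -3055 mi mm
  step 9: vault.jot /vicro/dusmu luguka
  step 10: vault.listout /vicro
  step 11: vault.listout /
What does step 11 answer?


Answer: [javo, vicro/]

Derivation:
>>> exchanger.translate v=-37 u_from=KiB u_to=kB
  -4736/125
>>> exchanger.translate v=-6563 u_from=MB u_to=KiB
  -102546875/16
>>> vault.dig p=/snoho
  ok
>>> vault.jot p=/snoho/dros c=cedre
  created
>>> vault.cull p=/snoho/dros
  ok
>>> vault.cull p=/snoho
  ok
>>> vault.jot p=/javo c=truru
  created
>>> exchanger.translate v=-3055 u_from=mi u_to=mm
  -4916545920
>>> vault.jot p=/vicro/dusmu c=luguka
  created
>>> vault.listout p=/vicro
  [dusmu]
>>> vault.listout p=/
  [javo, vicro/]


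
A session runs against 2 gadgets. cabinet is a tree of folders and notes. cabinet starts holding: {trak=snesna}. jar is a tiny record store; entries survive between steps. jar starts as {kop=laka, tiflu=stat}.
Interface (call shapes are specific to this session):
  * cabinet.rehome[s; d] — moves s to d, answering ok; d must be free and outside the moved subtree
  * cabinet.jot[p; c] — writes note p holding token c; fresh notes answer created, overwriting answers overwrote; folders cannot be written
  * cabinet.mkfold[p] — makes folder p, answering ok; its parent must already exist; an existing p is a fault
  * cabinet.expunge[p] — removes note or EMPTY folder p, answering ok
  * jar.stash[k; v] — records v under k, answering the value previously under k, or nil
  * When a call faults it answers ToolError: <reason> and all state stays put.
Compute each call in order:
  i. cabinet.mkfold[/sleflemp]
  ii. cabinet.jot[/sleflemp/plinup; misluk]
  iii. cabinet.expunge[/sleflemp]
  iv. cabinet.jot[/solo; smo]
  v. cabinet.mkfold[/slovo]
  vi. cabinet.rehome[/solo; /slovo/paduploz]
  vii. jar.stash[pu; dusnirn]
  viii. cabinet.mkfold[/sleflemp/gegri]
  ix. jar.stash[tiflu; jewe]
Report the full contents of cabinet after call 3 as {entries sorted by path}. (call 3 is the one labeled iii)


Answer: {sleflemp/, sleflemp/plinup=misluk, trak=snesna}

Derivation:
// cabinet.mkfold(p=/sleflemp) == ok
// cabinet.jot(p=/sleflemp/plinup, c=misluk) == created
// cabinet.expunge(p=/sleflemp) == ToolError: not empty
// cabinet.jot(p=/solo, c=smo) == created
// cabinet.mkfold(p=/slovo) == ok
// cabinet.rehome(s=/solo, d=/slovo/paduploz) == ok
// jar.stash(k=pu, v=dusnirn) == nil
// cabinet.mkfold(p=/sleflemp/gegri) == ok
// jar.stash(k=tiflu, v=jewe) == stat


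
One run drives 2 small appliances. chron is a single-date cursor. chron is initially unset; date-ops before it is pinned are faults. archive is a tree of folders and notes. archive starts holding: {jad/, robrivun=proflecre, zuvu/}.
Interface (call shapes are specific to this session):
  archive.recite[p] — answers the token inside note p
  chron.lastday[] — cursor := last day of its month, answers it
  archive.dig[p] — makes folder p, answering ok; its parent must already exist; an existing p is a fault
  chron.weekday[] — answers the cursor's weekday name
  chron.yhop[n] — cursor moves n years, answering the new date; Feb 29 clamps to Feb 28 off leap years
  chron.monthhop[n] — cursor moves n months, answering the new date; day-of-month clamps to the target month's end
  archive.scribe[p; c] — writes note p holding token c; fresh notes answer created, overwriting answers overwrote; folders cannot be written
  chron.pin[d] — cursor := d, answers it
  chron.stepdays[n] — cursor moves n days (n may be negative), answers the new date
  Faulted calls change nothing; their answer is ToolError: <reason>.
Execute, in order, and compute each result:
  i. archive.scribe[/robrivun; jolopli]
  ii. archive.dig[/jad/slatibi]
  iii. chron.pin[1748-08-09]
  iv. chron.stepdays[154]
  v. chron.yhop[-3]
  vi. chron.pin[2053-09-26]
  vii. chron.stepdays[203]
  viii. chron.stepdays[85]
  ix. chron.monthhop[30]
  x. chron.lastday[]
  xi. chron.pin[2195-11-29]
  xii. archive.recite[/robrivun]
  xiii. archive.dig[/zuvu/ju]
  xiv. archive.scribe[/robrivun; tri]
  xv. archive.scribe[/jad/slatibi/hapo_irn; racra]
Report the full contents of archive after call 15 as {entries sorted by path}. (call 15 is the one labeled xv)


Next I call archive.scribe(/robrivun, jolopli), yielding overwrote.
Using archive.dig(/jad/slatibi), — result: ok.
I call chron.pin(1748-08-09), yielding 1748-08-09.
Then chron.stepdays(154), which returns 1749-01-10.
I try chron.yhop(-3), and get 1746-01-10.
I call chron.pin(2053-09-26), and observe 2053-09-26.
Then chron.stepdays(203), yielding 2054-04-17.
I run chron.stepdays(85), giving 2054-07-11.
I try chron.monthhop(30), which returns 2057-01-11.
Now I run chron.lastday(), → 2057-01-31.
I call chron.pin(2195-11-29), and observe 2195-11-29.
I invoke archive.recite(/robrivun), giving jolopli.
Next I call archive.dig(/zuvu/ju), and get ok.
I use archive.scribe(/robrivun, tri), — result: overwrote.
Now I run archive.scribe(/jad/slatibi/hapo_irn, racra), and see created.

Answer: {jad/, jad/slatibi/, jad/slatibi/hapo_irn=racra, robrivun=tri, zuvu/, zuvu/ju/}


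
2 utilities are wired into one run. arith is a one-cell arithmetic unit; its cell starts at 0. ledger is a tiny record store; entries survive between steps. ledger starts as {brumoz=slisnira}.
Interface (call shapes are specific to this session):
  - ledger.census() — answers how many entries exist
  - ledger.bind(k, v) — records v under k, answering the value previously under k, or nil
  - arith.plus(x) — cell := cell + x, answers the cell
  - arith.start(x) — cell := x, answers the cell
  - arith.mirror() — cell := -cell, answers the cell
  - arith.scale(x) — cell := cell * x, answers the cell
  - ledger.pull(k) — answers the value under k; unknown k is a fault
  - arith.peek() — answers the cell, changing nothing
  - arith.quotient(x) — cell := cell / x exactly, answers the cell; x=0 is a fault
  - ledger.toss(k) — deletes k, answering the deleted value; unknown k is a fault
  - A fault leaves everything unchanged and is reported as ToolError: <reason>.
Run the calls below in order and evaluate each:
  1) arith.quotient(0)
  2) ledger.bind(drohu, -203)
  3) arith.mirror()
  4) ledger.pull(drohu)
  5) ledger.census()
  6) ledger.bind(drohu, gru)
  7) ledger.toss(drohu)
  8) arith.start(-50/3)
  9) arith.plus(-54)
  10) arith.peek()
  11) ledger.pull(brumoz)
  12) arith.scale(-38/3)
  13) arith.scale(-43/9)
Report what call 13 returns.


Answer: -346408/81

Derivation:
$ quotient x: 0
[out] ToolError: division by zero
$ bind k: drohu v: -203
[out] nil
$ mirror
[out] 0
$ pull k: drohu
[out] -203
$ census
[out] 2
$ bind k: drohu v: gru
[out] -203
$ toss k: drohu
[out] gru
$ start x: -50/3
[out] -50/3
$ plus x: -54
[out] -212/3
$ peek
[out] -212/3
$ pull k: brumoz
[out] slisnira
$ scale x: -38/3
[out] 8056/9
$ scale x: -43/9
[out] -346408/81


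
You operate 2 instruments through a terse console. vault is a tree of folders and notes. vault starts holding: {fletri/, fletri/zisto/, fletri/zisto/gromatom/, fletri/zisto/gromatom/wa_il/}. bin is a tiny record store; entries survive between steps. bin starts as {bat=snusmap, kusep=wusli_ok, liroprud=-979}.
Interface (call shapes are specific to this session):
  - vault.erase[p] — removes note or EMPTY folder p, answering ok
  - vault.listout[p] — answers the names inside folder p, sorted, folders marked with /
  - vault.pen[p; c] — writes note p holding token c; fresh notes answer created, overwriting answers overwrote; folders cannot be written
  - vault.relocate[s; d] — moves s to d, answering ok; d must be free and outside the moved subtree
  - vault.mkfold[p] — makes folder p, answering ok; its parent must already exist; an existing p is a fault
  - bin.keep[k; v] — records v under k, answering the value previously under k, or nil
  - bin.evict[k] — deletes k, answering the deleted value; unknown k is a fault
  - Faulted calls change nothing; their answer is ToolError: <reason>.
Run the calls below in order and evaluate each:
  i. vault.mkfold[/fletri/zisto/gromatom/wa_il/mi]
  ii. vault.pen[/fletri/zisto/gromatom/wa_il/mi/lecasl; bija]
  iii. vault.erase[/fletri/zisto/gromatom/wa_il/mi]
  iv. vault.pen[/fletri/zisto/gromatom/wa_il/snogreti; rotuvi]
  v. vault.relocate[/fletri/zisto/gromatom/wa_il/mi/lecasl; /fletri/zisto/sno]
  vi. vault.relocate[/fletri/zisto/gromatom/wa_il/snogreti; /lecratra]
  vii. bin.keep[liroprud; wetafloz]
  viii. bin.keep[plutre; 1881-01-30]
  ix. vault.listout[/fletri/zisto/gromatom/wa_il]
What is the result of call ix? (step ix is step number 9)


Answer: [mi/]

Derivation:
·→ vault.mkfold(p→/fletri/zisto/gromatom/wa_il/mi)
·← ok
·→ vault.pen(p→/fletri/zisto/gromatom/wa_il/mi/lecasl, c→bija)
·← created
·→ vault.erase(p→/fletri/zisto/gromatom/wa_il/mi)
·← ToolError: not empty
·→ vault.pen(p→/fletri/zisto/gromatom/wa_il/snogreti, c→rotuvi)
·← created
·→ vault.relocate(s→/fletri/zisto/gromatom/wa_il/mi/lecasl, d→/fletri/zisto/sno)
·← ok
·→ vault.relocate(s→/fletri/zisto/gromatom/wa_il/snogreti, d→/lecratra)
·← ok
·→ bin.keep(k→liroprud, v→wetafloz)
·← -979
·→ bin.keep(k→plutre, v→1881-01-30)
·← nil
·→ vault.listout(p→/fletri/zisto/gromatom/wa_il)
·← [mi/]


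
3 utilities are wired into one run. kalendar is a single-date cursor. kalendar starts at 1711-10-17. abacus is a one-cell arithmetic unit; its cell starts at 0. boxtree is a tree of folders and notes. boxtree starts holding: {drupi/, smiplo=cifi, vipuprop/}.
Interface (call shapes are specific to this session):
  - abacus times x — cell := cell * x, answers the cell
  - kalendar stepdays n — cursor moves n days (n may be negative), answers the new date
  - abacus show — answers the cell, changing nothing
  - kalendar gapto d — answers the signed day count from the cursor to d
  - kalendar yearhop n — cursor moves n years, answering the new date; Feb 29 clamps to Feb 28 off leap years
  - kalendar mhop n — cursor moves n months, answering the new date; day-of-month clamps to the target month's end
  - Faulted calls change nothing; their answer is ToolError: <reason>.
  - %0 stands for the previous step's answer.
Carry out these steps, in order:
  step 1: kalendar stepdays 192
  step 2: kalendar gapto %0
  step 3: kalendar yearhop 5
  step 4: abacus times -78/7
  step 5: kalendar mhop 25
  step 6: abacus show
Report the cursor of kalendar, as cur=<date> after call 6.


Answer: cur=1719-05-26

Derivation:
$ kalendar stepdays 192
= 1712-04-26
$ kalendar gapto %0
= 0
$ kalendar yearhop 5
= 1717-04-26
$ abacus times -78/7
= 0
$ kalendar mhop 25
= 1719-05-26
$ abacus show
= 0


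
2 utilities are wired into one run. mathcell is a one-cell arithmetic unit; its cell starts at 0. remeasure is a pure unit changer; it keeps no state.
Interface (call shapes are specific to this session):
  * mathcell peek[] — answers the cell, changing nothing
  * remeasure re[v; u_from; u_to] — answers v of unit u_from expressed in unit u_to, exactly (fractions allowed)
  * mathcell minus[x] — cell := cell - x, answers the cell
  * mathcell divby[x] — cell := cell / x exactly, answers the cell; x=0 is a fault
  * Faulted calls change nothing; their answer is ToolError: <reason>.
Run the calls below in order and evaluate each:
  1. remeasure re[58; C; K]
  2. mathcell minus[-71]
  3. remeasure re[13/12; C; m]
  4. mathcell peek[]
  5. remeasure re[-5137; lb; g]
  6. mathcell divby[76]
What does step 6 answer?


Answer: 71/76

Derivation:
! remeasure re(58, C, K) => 6623/20
! mathcell minus(-71) => 71
! remeasure re(13/12, C, m) => ToolError: incompatible units
! mathcell peek() => 71
! remeasure re(-5137, lb, g) => -233010400469/100000
! mathcell divby(76) => 71/76


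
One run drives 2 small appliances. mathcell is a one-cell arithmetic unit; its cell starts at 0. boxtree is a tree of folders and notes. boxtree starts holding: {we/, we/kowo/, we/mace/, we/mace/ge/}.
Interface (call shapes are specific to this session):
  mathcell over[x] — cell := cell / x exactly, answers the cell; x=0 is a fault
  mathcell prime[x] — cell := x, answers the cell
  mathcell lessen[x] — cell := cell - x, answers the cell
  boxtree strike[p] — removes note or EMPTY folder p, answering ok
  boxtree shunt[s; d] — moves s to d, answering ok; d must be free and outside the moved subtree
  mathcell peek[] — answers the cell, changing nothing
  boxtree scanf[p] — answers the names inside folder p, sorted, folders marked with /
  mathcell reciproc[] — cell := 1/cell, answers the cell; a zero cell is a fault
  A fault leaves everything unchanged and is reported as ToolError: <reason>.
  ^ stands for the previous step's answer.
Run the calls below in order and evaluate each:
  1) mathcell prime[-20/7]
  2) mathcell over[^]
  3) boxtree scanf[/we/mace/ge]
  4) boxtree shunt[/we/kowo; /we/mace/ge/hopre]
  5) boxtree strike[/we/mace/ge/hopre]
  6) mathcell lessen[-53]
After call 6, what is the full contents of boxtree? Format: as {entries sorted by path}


Answer: {we/, we/mace/, we/mace/ge/}

Derivation:
Then mathcell prime passing x='-20/7': -20/7.
Using mathcell over passing x='^', which returns 1.
Next I call boxtree scanf passing p='/we/mace/ge', and see [].
Then boxtree shunt passing s='/we/kowo', d='/we/mace/ge/hopre', — result: ok.
I try boxtree strike passing p='/we/mace/ge/hopre', which returns ok.
I use mathcell lessen passing x='-53', and observe 54.


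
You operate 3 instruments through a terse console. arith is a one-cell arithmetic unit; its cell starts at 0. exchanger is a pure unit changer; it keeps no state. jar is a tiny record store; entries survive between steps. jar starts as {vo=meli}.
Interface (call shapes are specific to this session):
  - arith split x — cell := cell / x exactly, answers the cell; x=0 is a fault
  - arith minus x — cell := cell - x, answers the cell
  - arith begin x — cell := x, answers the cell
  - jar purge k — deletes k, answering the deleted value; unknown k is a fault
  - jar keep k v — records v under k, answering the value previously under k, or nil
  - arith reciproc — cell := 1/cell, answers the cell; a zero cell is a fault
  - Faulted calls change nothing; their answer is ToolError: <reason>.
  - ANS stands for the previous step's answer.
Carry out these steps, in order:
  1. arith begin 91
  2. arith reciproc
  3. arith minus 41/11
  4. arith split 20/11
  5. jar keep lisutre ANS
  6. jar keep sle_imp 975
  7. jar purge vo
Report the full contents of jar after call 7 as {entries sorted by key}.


Answer: {lisutre=-186/91, sle_imp=975}

Derivation:
$ arith begin x='91'
= 91
$ arith reciproc
= 1/91
$ arith minus x='41/11'
= -3720/1001
$ arith split x='20/11'
= -186/91
$ jar keep k='lisutre' v='ANS'
= nil
$ jar keep k='sle_imp' v='975'
= nil
$ jar purge k='vo'
= meli


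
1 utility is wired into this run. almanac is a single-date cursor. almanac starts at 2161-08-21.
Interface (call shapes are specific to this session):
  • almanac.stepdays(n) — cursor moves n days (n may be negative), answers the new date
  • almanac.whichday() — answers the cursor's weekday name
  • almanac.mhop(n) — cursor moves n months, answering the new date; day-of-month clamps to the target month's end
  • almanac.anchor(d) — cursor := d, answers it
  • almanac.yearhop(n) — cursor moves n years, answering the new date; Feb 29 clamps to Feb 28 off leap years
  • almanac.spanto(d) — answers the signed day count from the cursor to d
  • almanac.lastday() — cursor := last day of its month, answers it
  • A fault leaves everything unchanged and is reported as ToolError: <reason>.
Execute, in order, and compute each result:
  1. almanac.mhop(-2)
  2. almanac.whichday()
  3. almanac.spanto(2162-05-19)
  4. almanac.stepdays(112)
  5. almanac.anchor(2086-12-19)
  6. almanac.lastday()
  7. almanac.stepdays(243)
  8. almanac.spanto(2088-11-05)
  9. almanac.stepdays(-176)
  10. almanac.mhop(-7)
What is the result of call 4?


Answer: 2161-10-11

Derivation:
> mhop n='-2'
:: 2161-06-21
> whichday
:: Sunday
> spanto d='2162-05-19'
:: 332
> stepdays n='112'
:: 2161-10-11
> anchor d='2086-12-19'
:: 2086-12-19
> lastday
:: 2086-12-31
> stepdays n='243'
:: 2087-08-31
> spanto d='2088-11-05'
:: 432
> stepdays n='-176'
:: 2087-03-08
> mhop n='-7'
:: 2086-08-08


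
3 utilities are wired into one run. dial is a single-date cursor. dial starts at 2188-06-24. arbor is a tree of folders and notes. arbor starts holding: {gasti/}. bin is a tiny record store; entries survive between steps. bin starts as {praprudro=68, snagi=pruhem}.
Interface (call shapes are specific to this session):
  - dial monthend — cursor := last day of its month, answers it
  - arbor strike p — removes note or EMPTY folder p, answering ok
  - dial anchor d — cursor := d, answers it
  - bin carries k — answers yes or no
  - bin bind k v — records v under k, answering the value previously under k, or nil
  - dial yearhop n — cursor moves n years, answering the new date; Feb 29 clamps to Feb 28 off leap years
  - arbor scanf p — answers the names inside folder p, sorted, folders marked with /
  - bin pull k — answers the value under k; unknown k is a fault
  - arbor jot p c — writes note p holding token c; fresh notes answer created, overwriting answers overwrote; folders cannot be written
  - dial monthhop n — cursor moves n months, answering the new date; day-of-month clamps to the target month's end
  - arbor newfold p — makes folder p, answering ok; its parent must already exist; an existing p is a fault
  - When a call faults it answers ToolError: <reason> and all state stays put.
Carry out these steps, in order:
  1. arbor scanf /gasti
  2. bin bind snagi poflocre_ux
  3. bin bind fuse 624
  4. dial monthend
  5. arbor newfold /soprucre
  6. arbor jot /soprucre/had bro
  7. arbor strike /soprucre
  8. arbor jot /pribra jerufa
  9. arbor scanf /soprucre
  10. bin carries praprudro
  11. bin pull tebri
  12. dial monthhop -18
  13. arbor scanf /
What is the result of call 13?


·→ arbor scanf(/gasti)
·← []
·→ bin bind(snagi, poflocre_ux)
·← pruhem
·→ bin bind(fuse, 624)
·← nil
·→ dial monthend()
·← 2188-06-30
·→ arbor newfold(/soprucre)
·← ok
·→ arbor jot(/soprucre/had, bro)
·← created
·→ arbor strike(/soprucre)
·← ToolError: not empty
·→ arbor jot(/pribra, jerufa)
·← created
·→ arbor scanf(/soprucre)
·← [had]
·→ bin carries(praprudro)
·← yes
·→ bin pull(tebri)
·← ToolError: no such key tebri
·→ dial monthhop(-18)
·← 2186-12-30
·→ arbor scanf(/)
·← [gasti/, pribra, soprucre/]

Answer: [gasti/, pribra, soprucre/]


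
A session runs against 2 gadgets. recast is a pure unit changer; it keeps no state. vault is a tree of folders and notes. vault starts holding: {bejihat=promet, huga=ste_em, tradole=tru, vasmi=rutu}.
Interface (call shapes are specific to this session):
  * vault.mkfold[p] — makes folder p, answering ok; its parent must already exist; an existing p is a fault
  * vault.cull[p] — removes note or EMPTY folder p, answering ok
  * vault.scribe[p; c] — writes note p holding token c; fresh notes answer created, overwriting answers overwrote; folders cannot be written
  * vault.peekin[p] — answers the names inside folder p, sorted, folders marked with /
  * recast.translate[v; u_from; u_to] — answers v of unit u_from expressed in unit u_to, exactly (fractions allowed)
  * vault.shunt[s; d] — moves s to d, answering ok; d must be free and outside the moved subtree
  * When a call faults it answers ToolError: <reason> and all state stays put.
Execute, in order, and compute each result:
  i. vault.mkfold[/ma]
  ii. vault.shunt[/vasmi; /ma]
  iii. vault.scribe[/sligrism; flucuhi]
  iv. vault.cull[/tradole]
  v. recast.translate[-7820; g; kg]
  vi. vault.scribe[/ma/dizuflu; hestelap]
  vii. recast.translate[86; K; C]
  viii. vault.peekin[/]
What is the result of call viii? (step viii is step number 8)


Do: vault.mkfold[p='/ma']
See: ok
Do: vault.shunt[s='/vasmi'; d='/ma']
See: ToolError: exists
Do: vault.scribe[p='/sligrism'; c='flucuhi']
See: created
Do: vault.cull[p='/tradole']
See: ok
Do: recast.translate[v='-7820'; u_from='g'; u_to='kg']
See: -391/50
Do: vault.scribe[p='/ma/dizuflu'; c='hestelap']
See: created
Do: recast.translate[v='86'; u_from='K'; u_to='C']
See: -3743/20
Do: vault.peekin[p='/']
See: [bejihat, huga, ma/, sligrism, vasmi]

Answer: [bejihat, huga, ma/, sligrism, vasmi]


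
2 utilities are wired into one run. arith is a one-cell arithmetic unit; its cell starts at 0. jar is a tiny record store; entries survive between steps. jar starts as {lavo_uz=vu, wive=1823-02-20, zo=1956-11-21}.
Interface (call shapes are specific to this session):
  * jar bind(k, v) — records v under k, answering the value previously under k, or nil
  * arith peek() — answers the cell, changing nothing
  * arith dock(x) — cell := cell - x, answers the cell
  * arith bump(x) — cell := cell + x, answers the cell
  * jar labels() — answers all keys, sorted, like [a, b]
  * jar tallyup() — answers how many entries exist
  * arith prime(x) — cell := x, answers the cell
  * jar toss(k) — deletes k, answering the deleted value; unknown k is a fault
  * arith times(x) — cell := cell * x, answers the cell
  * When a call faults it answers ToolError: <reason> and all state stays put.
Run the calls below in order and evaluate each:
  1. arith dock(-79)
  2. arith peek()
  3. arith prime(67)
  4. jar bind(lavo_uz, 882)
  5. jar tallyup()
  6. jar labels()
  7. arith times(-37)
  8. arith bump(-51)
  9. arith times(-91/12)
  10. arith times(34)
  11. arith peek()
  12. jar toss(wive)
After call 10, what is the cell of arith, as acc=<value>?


Answer: acc=1956955/3

Derivation:
~$ arith dock -79
:: 79
~$ arith peek
:: 79
~$ arith prime 67
:: 67
~$ jar bind lavo_uz 882
:: vu
~$ jar tallyup
:: 3
~$ jar labels
:: [lavo_uz, wive, zo]
~$ arith times -37
:: -2479
~$ arith bump -51
:: -2530
~$ arith times -91/12
:: 115115/6
~$ arith times 34
:: 1956955/3
~$ arith peek
:: 1956955/3
~$ jar toss wive
:: 1823-02-20


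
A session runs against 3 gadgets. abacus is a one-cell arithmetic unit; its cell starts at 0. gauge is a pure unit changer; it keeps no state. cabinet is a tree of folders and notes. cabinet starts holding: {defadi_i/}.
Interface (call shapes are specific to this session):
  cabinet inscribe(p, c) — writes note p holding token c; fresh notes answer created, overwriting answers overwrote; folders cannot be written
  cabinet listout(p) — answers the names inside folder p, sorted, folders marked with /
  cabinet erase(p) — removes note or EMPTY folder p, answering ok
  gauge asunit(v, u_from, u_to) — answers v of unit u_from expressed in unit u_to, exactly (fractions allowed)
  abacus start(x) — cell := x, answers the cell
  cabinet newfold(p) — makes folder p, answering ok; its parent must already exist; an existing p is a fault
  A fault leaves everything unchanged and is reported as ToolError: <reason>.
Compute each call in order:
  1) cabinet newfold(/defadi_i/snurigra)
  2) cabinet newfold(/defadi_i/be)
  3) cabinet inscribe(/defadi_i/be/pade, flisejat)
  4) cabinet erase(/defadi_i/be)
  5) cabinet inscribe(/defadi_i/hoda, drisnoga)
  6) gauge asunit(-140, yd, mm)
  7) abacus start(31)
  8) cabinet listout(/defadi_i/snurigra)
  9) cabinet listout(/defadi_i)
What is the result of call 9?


> cabinet newfold /defadi_i/snurigra
= ok
> cabinet newfold /defadi_i/be
= ok
> cabinet inscribe /defadi_i/be/pade flisejat
= created
> cabinet erase /defadi_i/be
= ToolError: not empty
> cabinet inscribe /defadi_i/hoda drisnoga
= created
> gauge asunit -140 yd mm
= -128016
> abacus start 31
= 31
> cabinet listout /defadi_i/snurigra
= []
> cabinet listout /defadi_i
= [be/, hoda, snurigra/]

Answer: [be/, hoda, snurigra/]


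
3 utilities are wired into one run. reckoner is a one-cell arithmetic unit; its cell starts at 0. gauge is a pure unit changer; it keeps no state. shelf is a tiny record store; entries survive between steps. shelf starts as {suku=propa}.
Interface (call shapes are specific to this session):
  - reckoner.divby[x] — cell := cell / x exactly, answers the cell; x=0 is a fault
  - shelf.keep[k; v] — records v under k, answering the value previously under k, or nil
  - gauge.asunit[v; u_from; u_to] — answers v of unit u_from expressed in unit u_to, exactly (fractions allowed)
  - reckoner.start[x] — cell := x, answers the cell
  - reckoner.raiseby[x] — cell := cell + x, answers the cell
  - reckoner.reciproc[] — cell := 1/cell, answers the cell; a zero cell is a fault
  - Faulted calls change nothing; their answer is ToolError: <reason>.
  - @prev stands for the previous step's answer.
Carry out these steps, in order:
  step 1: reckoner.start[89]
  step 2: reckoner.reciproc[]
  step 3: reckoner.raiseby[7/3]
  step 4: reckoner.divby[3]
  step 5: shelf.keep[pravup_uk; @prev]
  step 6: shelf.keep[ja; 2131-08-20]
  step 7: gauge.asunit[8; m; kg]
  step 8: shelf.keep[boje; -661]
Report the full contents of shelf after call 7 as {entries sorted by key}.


Step: reckoner.start[x→89]
Result: 89
Step: reckoner.reciproc[]
Result: 1/89
Step: reckoner.raiseby[x→7/3]
Result: 626/267
Step: reckoner.divby[x→3]
Result: 626/801
Step: shelf.keep[k→pravup_uk; v→@prev]
Result: nil
Step: shelf.keep[k→ja; v→2131-08-20]
Result: nil
Step: gauge.asunit[v→8; u_from→m; u_to→kg]
Result: ToolError: incompatible units
Step: shelf.keep[k→boje; v→-661]
Result: nil

Answer: {ja=2131-08-20, pravup_uk=626/801, suku=propa}


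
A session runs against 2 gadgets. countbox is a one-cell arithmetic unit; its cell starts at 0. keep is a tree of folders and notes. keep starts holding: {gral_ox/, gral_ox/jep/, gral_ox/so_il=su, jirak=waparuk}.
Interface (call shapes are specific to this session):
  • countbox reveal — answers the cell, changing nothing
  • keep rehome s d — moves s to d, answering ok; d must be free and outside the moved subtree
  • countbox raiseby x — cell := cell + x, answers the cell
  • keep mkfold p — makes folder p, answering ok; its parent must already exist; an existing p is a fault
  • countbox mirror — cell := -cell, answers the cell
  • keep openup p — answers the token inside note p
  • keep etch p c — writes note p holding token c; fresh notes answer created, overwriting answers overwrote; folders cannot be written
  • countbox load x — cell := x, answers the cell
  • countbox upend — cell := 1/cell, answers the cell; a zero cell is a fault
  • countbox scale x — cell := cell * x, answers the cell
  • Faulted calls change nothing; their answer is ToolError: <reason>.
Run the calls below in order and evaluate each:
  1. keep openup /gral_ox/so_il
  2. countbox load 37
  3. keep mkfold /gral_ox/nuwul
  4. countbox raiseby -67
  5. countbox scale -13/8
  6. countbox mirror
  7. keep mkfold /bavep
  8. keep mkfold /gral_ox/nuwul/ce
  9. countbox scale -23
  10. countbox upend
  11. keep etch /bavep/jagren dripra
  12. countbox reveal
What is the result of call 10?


Answer: 4/4485

Derivation:
-- keep openup(p→/gral_ox/so_il) == su
-- countbox load(x→37) == 37
-- keep mkfold(p→/gral_ox/nuwul) == ok
-- countbox raiseby(x→-67) == -30
-- countbox scale(x→-13/8) == 195/4
-- countbox mirror() == -195/4
-- keep mkfold(p→/bavep) == ok
-- keep mkfold(p→/gral_ox/nuwul/ce) == ok
-- countbox scale(x→-23) == 4485/4
-- countbox upend() == 4/4485
-- keep etch(p→/bavep/jagren, c→dripra) == created
-- countbox reveal() == 4/4485


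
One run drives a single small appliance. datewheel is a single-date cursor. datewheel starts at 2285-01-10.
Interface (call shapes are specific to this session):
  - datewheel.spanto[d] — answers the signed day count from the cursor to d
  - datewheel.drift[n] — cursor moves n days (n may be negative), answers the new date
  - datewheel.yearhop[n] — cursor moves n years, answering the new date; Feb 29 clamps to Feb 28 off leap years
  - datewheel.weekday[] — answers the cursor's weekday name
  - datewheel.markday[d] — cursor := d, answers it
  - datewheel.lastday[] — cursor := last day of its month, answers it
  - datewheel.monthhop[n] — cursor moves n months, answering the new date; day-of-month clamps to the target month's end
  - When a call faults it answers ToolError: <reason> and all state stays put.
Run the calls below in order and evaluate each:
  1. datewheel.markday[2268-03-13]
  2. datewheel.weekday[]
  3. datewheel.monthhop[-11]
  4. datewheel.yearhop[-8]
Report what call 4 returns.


>> datewheel.markday(d='2268-03-13')
<< 2268-03-13
>> datewheel.weekday()
<< Friday
>> datewheel.monthhop(n='-11')
<< 2267-04-13
>> datewheel.yearhop(n='-8')
<< 2259-04-13

Answer: 2259-04-13


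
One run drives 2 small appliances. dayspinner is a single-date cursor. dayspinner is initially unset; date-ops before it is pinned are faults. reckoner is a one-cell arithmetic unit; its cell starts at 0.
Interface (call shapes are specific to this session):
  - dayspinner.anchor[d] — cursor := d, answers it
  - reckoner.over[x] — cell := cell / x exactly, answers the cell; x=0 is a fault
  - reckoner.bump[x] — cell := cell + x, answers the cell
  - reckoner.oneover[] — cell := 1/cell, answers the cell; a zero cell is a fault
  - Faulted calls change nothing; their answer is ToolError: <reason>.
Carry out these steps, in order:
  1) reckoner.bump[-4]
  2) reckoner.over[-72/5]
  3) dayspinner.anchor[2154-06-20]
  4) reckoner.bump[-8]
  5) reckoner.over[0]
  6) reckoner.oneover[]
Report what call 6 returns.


Answer: -18/139

Derivation:
% bump(-4) : -4
% over(-72/5) : 5/18
% anchor(2154-06-20) : 2154-06-20
% bump(-8) : -139/18
% over(0) : ToolError: division by zero
% oneover() : -18/139


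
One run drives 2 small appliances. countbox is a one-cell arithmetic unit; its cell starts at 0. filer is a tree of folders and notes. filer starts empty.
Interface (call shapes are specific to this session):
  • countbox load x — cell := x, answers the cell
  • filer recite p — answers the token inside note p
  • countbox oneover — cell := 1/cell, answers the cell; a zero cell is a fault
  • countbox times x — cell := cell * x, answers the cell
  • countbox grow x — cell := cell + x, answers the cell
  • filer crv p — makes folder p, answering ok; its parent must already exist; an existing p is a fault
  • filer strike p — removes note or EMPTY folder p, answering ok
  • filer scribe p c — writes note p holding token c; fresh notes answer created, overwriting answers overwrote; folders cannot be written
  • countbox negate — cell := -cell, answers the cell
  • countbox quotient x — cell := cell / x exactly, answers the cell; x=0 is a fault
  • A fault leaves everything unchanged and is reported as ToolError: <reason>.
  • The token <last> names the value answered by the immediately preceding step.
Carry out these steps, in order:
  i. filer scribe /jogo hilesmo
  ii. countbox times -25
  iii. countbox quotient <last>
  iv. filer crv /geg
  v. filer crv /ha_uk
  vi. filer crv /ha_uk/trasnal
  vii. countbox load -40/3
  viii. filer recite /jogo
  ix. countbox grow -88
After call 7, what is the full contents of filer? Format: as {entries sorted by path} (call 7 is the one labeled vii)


Answer: {geg/, ha_uk/, ha_uk/trasnal/, jogo=hilesmo}

Derivation:
Calling filer scribe with p=/jogo, c=hilesmo, giving created.
Then countbox times with x=-25, and see 0.
I invoke countbox quotient with x=<last>, — result: ToolError: division by zero.
Now I run filer crv with p=/geg, and get ok.
Invoking filer crv with p=/ha_uk, and observe ok.
I invoke filer crv with p=/ha_uk/trasnal, and see ok.
I call countbox load with x=-40/3, which returns -40/3.
I invoke filer recite with p=/jogo: hilesmo.
I call countbox grow with x=-88, and see -304/3.


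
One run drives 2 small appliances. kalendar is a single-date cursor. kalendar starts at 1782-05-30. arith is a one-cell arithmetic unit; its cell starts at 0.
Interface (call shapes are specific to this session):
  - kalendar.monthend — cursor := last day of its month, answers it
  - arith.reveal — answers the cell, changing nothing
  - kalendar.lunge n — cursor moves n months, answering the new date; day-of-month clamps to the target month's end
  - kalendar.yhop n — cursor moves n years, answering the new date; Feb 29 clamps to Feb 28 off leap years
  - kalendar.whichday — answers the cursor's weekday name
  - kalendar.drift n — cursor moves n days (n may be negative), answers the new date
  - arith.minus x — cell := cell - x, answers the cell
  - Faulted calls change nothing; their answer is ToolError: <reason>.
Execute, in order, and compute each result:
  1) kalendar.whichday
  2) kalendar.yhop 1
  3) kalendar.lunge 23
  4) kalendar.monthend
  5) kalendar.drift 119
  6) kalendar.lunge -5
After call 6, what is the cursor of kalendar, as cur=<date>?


Answer: cur=1785-03-27

Derivation:
·→ whichday()
·← Thursday
·→ yhop(n='1')
·← 1783-05-30
·→ lunge(n='23')
·← 1785-04-30
·→ monthend()
·← 1785-04-30
·→ drift(n='119')
·← 1785-08-27
·→ lunge(n='-5')
·← 1785-03-27


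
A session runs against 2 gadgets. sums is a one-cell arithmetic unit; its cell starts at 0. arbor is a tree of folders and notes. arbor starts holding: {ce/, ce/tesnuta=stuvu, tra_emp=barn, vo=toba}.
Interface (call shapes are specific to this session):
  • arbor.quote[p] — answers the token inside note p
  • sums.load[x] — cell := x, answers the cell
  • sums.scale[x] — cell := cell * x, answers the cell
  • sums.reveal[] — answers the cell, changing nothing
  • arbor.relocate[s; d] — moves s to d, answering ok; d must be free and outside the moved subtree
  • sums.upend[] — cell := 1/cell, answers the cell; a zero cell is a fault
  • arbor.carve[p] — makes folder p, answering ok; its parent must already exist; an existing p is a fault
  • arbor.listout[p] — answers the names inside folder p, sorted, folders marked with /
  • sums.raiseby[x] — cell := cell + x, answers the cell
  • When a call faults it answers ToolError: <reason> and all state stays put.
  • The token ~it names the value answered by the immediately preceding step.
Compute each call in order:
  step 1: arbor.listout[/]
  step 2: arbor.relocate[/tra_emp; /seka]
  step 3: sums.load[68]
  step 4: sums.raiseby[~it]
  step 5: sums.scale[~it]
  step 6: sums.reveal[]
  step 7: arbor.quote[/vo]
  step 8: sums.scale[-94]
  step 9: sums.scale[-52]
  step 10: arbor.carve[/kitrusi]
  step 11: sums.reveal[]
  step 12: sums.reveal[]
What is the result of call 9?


→ arbor.listout(p='/')
← [ce/, tra_emp, vo]
→ arbor.relocate(s='/tra_emp', d='/seka')
← ok
→ sums.load(x='68')
← 68
→ sums.raiseby(x='~it')
← 136
→ sums.scale(x='~it')
← 18496
→ sums.reveal()
← 18496
→ arbor.quote(p='/vo')
← toba
→ sums.scale(x='-94')
← -1738624
→ sums.scale(x='-52')
← 90408448
→ arbor.carve(p='/kitrusi')
← ok
→ sums.reveal()
← 90408448
→ sums.reveal()
← 90408448

Answer: 90408448


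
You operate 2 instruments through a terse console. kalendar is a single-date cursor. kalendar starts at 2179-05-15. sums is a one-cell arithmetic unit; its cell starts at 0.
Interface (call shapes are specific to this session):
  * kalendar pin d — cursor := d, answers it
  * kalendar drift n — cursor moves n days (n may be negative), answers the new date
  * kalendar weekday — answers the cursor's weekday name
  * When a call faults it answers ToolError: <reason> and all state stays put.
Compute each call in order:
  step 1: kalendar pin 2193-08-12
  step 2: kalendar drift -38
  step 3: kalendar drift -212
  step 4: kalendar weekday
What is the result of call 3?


Answer: 2192-12-05

Derivation:
→ kalendar pin(d: 2193-08-12)
← 2193-08-12
→ kalendar drift(n: -38)
← 2193-07-05
→ kalendar drift(n: -212)
← 2192-12-05
→ kalendar weekday()
← Wednesday


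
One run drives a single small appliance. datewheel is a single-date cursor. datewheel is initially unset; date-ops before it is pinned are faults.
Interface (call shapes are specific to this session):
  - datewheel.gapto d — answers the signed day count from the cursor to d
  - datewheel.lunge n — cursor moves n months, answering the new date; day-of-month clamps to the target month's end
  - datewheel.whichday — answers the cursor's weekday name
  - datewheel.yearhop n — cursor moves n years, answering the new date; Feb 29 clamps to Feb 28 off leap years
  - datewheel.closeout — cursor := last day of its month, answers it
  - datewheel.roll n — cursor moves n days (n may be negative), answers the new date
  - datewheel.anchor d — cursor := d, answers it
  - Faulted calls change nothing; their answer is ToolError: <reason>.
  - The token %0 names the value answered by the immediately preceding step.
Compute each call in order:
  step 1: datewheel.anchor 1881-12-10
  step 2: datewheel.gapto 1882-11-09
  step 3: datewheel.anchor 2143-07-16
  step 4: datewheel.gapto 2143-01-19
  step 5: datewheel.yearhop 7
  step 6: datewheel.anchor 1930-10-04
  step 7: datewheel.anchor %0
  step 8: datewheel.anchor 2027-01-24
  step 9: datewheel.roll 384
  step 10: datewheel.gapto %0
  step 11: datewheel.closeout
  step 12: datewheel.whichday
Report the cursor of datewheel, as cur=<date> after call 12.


-> datewheel.anchor(d='1881-12-10')
<- 1881-12-10
-> datewheel.gapto(d='1882-11-09')
<- 334
-> datewheel.anchor(d='2143-07-16')
<- 2143-07-16
-> datewheel.gapto(d='2143-01-19')
<- -178
-> datewheel.yearhop(n='7')
<- 2150-07-16
-> datewheel.anchor(d='1930-10-04')
<- 1930-10-04
-> datewheel.anchor(d='%0')
<- 1930-10-04
-> datewheel.anchor(d='2027-01-24')
<- 2027-01-24
-> datewheel.roll(n='384')
<- 2028-02-12
-> datewheel.gapto(d='%0')
<- 0
-> datewheel.closeout()
<- 2028-02-29
-> datewheel.whichday()
<- Tuesday

Answer: cur=2028-02-29
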